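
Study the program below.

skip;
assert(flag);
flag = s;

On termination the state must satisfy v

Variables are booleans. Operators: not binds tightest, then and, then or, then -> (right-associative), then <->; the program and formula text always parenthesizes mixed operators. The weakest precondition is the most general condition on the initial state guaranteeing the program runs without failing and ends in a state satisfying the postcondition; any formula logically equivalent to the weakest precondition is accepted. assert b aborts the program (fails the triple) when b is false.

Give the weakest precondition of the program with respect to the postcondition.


Working backward. After the program, v must hold.
Before flag := s: v
Before assert flag: flag and v
Before skip: flag and v
Answer: WP = flag and v


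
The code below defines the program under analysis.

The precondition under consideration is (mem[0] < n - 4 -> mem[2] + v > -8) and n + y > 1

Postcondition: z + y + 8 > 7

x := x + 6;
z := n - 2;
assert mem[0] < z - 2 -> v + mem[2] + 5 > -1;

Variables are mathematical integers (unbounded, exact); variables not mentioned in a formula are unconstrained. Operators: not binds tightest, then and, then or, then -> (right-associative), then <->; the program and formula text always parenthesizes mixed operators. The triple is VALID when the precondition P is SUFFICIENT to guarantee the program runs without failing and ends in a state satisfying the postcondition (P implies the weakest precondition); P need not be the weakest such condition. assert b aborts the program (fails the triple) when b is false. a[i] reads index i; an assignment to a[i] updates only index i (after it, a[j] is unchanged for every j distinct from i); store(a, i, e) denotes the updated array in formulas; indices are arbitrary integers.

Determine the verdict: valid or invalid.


Working backward. After the program, the postcondition z + y + 8 > 7 must hold; in canonical form it is y + z > -1.
Before assert mem[0] < z - 2 -> v + mem[2] + 5 > -1: (mem[0] < z - 2 -> mem[2] + v > -6) and y + z > -1
Before z := n - 2: (mem[0] < n - 4 -> mem[2] + v > -6) and n + y > 1
Before x := x + 6: (mem[0] < n - 4 -> mem[2] + v > -6) and n + y > 1
The weakest precondition is (mem[0] < n - 4 -> mem[2] + v > -6) and n + y > 1.
Check whether (mem[0] < n - 4 -> mem[2] + v > -8) and n + y > 1 implies it.
Countermodel: at the initial state mem = {[0] = 0, [2] = 0, elsewhere 0}, n = 5, v = -6, y = -3, the precondition holds but the weakest precondition fails.
Answer: invalid


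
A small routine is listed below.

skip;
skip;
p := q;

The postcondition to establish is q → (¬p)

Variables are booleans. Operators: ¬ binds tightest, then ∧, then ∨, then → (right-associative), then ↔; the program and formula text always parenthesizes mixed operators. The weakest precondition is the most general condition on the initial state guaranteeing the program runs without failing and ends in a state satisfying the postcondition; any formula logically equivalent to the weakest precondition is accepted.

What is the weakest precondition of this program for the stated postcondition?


Working backward. After the program, q → (¬p) must hold.
Before p := q: q → (¬q)
Before skip: q → (¬q)
Before skip: q → (¬q)
Answer: WP = q → (¬q)


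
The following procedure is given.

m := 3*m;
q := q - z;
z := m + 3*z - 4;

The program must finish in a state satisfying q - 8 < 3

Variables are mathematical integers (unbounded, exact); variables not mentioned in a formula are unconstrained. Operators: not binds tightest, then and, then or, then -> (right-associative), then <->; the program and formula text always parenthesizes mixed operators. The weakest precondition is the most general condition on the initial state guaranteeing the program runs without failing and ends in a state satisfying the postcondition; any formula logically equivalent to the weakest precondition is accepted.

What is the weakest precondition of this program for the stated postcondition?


Working backward. After the program, the postcondition q - 8 < 3 must hold; in canonical form it is q < 11.
Before z := m + 3*z - 4: q < 11
Before q := q - z: q < z + 11
Before m := 3*m: q < z + 11
Answer: WP = q < z + 11


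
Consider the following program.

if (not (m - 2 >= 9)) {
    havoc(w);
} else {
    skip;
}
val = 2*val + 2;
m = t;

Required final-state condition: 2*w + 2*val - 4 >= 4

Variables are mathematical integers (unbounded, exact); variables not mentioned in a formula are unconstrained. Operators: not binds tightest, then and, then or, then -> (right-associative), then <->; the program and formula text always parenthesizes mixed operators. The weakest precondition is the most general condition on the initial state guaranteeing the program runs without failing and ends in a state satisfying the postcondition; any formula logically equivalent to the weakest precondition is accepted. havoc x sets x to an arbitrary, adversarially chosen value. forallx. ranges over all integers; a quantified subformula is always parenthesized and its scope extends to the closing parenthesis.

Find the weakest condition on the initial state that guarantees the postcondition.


Working backward. After the program, the postcondition 2*w + 2*val - 4 >= 4 must hold; in canonical form it is 2*val + 2*w >= 8.
Before m := t: 2*val + 2*w >= 8
Before val := 2*val + 2: 4*val + 2*w >= 4
Then branch requires forall w_1. 4*val + 2*w_1 >= 4; else branch requires 4*val + 2*w >= 4.
Before the if: ((not (m >= 11)) -> (forall w_1. 4*val + 2*w_1 >= 4)) and (m >= 11 -> 4*val + 2*w >= 4)
Answer: WP = ((not (m >= 11)) -> (forall w_1. 4*val + 2*w_1 >= 4)) and (m >= 11 -> 4*val + 2*w >= 4)


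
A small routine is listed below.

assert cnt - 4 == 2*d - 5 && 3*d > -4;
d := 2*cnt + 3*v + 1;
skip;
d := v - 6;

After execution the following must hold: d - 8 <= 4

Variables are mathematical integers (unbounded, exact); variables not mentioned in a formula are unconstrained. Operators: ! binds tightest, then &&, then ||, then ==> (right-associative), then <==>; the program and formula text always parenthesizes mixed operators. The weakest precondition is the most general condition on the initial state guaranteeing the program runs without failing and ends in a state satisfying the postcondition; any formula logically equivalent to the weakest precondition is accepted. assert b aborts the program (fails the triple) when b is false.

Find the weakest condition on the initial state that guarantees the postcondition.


Working backward. After the program, the postcondition d - 8 <= 4 must hold; in canonical form it is d <= 12.
Before d := v - 6: v <= 18
Before skip: v <= 18
Before d := 2*cnt + 3*v + 1: v <= 18
Before assert cnt - 4 == 2*d - 5 && 3*d > -4: cnt == 2*d - 1 && 3*d > -4 && v <= 18
Answer: WP = cnt == 2*d - 1 && 3*d > -4 && v <= 18


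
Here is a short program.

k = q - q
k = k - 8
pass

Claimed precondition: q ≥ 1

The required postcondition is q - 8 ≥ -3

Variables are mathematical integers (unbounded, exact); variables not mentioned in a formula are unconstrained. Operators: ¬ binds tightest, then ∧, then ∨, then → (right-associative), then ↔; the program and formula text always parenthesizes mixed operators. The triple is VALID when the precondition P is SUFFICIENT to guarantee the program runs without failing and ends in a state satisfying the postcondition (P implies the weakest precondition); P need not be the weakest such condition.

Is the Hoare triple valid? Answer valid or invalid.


Working backward. After the program, the postcondition q - 8 ≥ -3 must hold; in canonical form it is q ≥ 5.
Before skip: q ≥ 5
Before k := k - 8: q ≥ 5
Before k := q - q: q ≥ 5
The weakest precondition is q ≥ 5.
Check whether q ≥ 1 implies it.
Countermodel: at the initial state q = 1, the precondition holds but the weakest precondition fails.
Answer: invalid


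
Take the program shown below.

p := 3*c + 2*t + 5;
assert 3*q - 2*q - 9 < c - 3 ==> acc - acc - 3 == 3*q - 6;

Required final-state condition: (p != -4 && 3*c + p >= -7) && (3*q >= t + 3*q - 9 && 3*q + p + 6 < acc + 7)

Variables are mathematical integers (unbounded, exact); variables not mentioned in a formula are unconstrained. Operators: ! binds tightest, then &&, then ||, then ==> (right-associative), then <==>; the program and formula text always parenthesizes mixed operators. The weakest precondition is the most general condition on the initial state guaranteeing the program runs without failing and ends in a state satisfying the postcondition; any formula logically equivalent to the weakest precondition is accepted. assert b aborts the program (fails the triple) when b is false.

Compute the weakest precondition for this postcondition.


Working backward. After the program, the postcondition (p != -4 && 3*c + p >= -7) && (3*q >= t + 3*q - 9 && 3*q + p + 6 < acc + 7) must hold; in canonical form it is p != -4 && 3*c + p >= -7 && t <= 9 && p + 3*q < acc + 1.
Before assert 3*q - 2*q - 9 < c - 3 ==> acc - acc - 3 == 3*q - 6: (q < c + 6 ==> 3*q == 3) && p != -4 && 3*c + p >= -7 && t <= 9 && p + 3*q < acc + 1
Before p := 3*c + 2*t + 5: (q < c + 6 ==> 3*q == 3) && 3*c + 2*t != -9 && 6*c + 2*t >= -12 && t <= 9 && 3*c + 3*q + 2*t < acc - 4
Answer: WP = (q < c + 6 ==> 3*q == 3) && 3*c + 2*t != -9 && 6*c + 2*t >= -12 && t <= 9 && 3*c + 3*q + 2*t < acc - 4


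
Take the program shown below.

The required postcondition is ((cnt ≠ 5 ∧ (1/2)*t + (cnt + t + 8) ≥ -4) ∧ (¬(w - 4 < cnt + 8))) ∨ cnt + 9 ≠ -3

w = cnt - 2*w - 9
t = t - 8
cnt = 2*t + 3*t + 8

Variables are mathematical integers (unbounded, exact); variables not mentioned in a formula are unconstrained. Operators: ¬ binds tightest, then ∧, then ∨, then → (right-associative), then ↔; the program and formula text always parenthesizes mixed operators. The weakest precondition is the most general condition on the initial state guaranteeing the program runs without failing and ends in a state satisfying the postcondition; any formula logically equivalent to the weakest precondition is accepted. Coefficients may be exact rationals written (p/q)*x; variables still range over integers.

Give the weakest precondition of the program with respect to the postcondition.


Working backward. After the program, the postcondition ((cnt ≠ 5 ∧ (1/2)*t + (cnt + t + 8) ≥ -4) ∧ (¬(w - 4 < cnt + 8))) ∨ cnt + 9 ≠ -3 must hold; in canonical form it is (cnt ≠ 5 ∧ cnt + (3/2)*t ≥ -12 ∧ (¬(w < cnt + 12))) ∨ cnt ≠ -12.
Before cnt := 2*t + 3*t + 8: (5*t ≠ -3 ∧ (13/2)*t ≥ -20 ∧ (¬(w < 5*t + 20))) ∨ 5*t ≠ -20
Before t := t - 8: (5*t ≠ 37 ∧ (13/2)*t ≥ 32 ∧ (¬(w < 5*t - 20))) ∨ 5*t ≠ 20
Before w := cnt - 2*w - 9: (5*t ≠ 37 ∧ (13/2)*t ≥ 32 ∧ (¬(cnt < 5*t + 2*w - 11))) ∨ 5*t ≠ 20
Answer: WP = (5*t ≠ 37 ∧ (13/2)*t ≥ 32 ∧ (¬(cnt < 5*t + 2*w - 11))) ∨ 5*t ≠ 20


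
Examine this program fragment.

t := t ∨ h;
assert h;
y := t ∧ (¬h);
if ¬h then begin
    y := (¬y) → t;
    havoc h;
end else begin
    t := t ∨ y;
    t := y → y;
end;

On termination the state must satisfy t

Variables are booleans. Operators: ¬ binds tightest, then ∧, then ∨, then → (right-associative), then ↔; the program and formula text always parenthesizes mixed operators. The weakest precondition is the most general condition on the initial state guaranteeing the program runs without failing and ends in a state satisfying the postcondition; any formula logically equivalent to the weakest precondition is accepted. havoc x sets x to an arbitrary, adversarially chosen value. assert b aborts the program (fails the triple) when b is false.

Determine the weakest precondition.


Working backward. After the program, t must hold.
Then branch requires t; else branch requires true.
Before the if: (¬h) → t
Before y := t ∧ (¬h): (¬h) → t
Before assert h: h ∧ ((¬h) → t)
Before t := t ∨ h: h ∧ ((¬h) → (t ∨ h))
Answer: WP = h ∧ ((¬h) → (t ∨ h))


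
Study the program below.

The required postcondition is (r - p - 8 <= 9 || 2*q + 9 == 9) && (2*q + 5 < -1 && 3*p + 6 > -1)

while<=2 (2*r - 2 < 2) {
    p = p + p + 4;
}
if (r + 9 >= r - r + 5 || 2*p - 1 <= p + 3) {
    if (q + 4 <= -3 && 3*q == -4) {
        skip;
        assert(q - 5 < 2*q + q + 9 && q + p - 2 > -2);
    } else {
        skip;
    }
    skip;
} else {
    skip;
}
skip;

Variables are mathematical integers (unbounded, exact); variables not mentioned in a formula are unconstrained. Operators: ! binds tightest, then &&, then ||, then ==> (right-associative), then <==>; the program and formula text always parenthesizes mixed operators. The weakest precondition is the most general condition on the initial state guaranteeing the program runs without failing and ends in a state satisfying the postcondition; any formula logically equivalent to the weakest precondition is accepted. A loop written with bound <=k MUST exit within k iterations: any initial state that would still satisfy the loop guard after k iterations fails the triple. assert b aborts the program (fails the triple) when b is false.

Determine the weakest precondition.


Working backward. After the program, the postcondition (r - p - 8 <= 9 || 2*q + 9 == 9) && (2*q + 5 < -1 && 3*p + 6 > -1) must hold; in canonical form it is (r <= p + 17 || 2*q == 0) && 2*q < -6 && 3*p > -7.
Before skip: (r <= p + 17 || 2*q == 0) && 2*q < -6 && 3*p > -7
Then branch requires ((q <= -7 && 3*q == -4) ==> (2*q > -14 && p + q > 0 && (r <= p + 17 || 2*q == 0) && 2*q < -6 && 3*p > -7)) && ((!(q <= -7 && 3*q == -4)) ==> ((r <= p + 17 || 2*q == 0) && 2*q < -6 && 3*p > -7)); else branch requires (r <= p + 17 || 2*q == 0) && 2*q < -6 && 3*p > -7.
Before the if: ((r >= -4 || p <= 4) ==> (((q <= -7 && 3*q == -4) ==> (2*q > -14 && p + q > 0 && (r <= p + 17 || 2*q == 0) && 2*q < -6 && 3*p > -7)) && ((!(q <= -7 && 3*q == -4)) ==> ((r <= p + 17 || 2*q == 0) && 2*q < -6 && 3*p > -7)))) && ((!(r >= -4 || p <= 4)) ==> ((r <= p + 17 || 2*q == 0) && 2*q < -6 && 3*p > -7))
Before the loop (bound <=2), unroll the exhaustion recursion (WP_0 = exit-now case; WP_j = one more guarded iteration, up to j = 2):
  WP_0: (!(2*r < 4)) && ((r >= -4 || p <= 4) ==> (((q <= -7 && 3*q == -4) ==> (2*q > -14 && p + q > 0 && (r <= p + 17 || 2*q == 0) && 2*q < -6 && 3*p > -7)) && ((!(q <= -7 && 3*q == -4)) ==> ((r <= p + 17 || 2*q == 0) && 2*q < -6 && 3*p > -7)))) && ((!(r >= -4 || p <= 4)) ==> ((r <= p + 17 || 2*q == 0) && 2*q < -6 && 3*p > -7))
  WP_1: (2*r < 4 ==> ((!(2*r < 4)) && ((r >= -4 || 2*p <= 0) ==> (((q <= -7 && 3*q == -4) ==> (2*q > -14 && 2*p + q > -4 && (r <= 2*p + 21 || 2*q == 0) && 2*q < -6 && 6*p > -19)) && ((!(q <= -7 && 3*q == -4)) ==> ((r <= 2*p + 21 || 2*q == 0) && 2*q < -6 && 6*p > -19)))) && ((!(r >= -4 || 2*p <= 0)) ==> ((r <= 2*p + 21 || 2*q == 0) && 2*q < -6 && 6*p > -19)))) && ((!(2*r < 4)) ==> (((r >= -4 || p <= 4) ==> (((q <= -7 && 3*q == -4) ==> (2*q > -14 && p + q > 0 && (r <= p + 17 || 2*q == 0) && 2*q < -6 && 3*p > -7)) && ((!(q <= -7 && 3*q == -4)) ==> ((r <= p + 17 || 2*q == 0) && 2*q < -6 && 3*p > -7)))) && ((!(r >= -4 || p <= 4)) ==> ((r <= p + 17 || 2*q == 0) && 2*q < -6 && 3*p > -7))))
  WP_2: (2*r < 4 ==> ((2*r < 4 ==> ((!(2*r < 4)) && ((r >= -4 || 4*p <= -8) ==> (((q <= -7 && 3*q == -4) ==> (2*q > -14 && 4*p + q > -12 && (r <= 4*p + 29 || 2*q == 0) && 2*q < -6 && 12*p > -43)) && ((!(q <= -7 && 3*q == -4)) ==> ((r <= 4*p + 29 || 2*q == 0) && 2*q < -6 && 12*p > -43)))) && ((!(r >= -4 || 4*p <= -8)) ==> ((r <= 4*p + 29 || 2*q == 0) && 2*q < -6 && 12*p > -43)))) && ((!(2*r < 4)) ==> (((r >= -4 || 2*p <= 0) ==> (((q <= -7 && 3*q == -4) ==> (2*q > -14 && 2*p + q > -4 && (r <= 2*p + 21 || 2*q == 0) && 2*q < -6 && 6*p > -19)) && ((!(q <= -7 && 3*q == -4)) ==> ((r <= 2*p + 21 || 2*q == 0) && 2*q < -6 && 6*p > -19)))) && ((!(r >= -4 || 2*p <= 0)) ==> ((r <= 2*p + 21 || 2*q == 0) && 2*q < -6 && 6*p > -19)))))) && ((!(2*r < 4)) ==> (((r >= -4 || p <= 4) ==> (((q <= -7 && 3*q == -4) ==> (2*q > -14 && p + q > 0 && (r <= p + 17 || 2*q == 0) && 2*q < -6 && 3*p > -7)) && ((!(q <= -7 && 3*q == -4)) ==> ((r <= p + 17 || 2*q == 0) && 2*q < -6 && 3*p > -7)))) && ((!(r >= -4 || p <= 4)) ==> ((r <= p + 17 || 2*q == 0) && 2*q < -6 && 3*p > -7))))
So before the loop: (2*r < 4 ==> ((2*r < 4 ==> ((!(2*r < 4)) && ((r >= -4 || 4*p <= -8) ==> (((q <= -7 && 3*q == -4) ==> (2*q > -14 && 4*p + q > -12 && (r <= 4*p + 29 || 2*q == 0) && 2*q < -6 && 12*p > -43)) && ((!(q <= -7 && 3*q == -4)) ==> ((r <= 4*p + 29 || 2*q == 0) && 2*q < -6 && 12*p > -43)))) && ((!(r >= -4 || 4*p <= -8)) ==> ((r <= 4*p + 29 || 2*q == 0) && 2*q < -6 && 12*p > -43)))) && ((!(2*r < 4)) ==> (((r >= -4 || 2*p <= 0) ==> (((q <= -7 && 3*q == -4) ==> (2*q > -14 && 2*p + q > -4 && (r <= 2*p + 21 || 2*q == 0) && 2*q < -6 && 6*p > -19)) && ((!(q <= -7 && 3*q == -4)) ==> ((r <= 2*p + 21 || 2*q == 0) && 2*q < -6 && 6*p > -19)))) && ((!(r >= -4 || 2*p <= 0)) ==> ((r <= 2*p + 21 || 2*q == 0) && 2*q < -6 && 6*p > -19)))))) && ((!(2*r < 4)) ==> (((r >= -4 || p <= 4) ==> (((q <= -7 && 3*q == -4) ==> (2*q > -14 && p + q > 0 && (r <= p + 17 || 2*q == 0) && 2*q < -6 && 3*p > -7)) && ((!(q <= -7 && 3*q == -4)) ==> ((r <= p + 17 || 2*q == 0) && 2*q < -6 && 3*p > -7)))) && ((!(r >= -4 || p <= 4)) ==> ((r <= p + 17 || 2*q == 0) && 2*q < -6 && 3*p > -7))))
Answer: WP = (2*r < 4 ==> ((2*r < 4 ==> ((!(2*r < 4)) && ((r >= -4 || 4*p <= -8) ==> (((q <= -7 && 3*q == -4) ==> (2*q > -14 && 4*p + q > -12 && (r <= 4*p + 29 || 2*q == 0) && 2*q < -6 && 12*p > -43)) && ((!(q <= -7 && 3*q == -4)) ==> ((r <= 4*p + 29 || 2*q == 0) && 2*q < -6 && 12*p > -43)))) && ((!(r >= -4 || 4*p <= -8)) ==> ((r <= 4*p + 29 || 2*q == 0) && 2*q < -6 && 12*p > -43)))) && ((!(2*r < 4)) ==> (((r >= -4 || 2*p <= 0) ==> (((q <= -7 && 3*q == -4) ==> (2*q > -14 && 2*p + q > -4 && (r <= 2*p + 21 || 2*q == 0) && 2*q < -6 && 6*p > -19)) && ((!(q <= -7 && 3*q == -4)) ==> ((r <= 2*p + 21 || 2*q == 0) && 2*q < -6 && 6*p > -19)))) && ((!(r >= -4 || 2*p <= 0)) ==> ((r <= 2*p + 21 || 2*q == 0) && 2*q < -6 && 6*p > -19)))))) && ((!(2*r < 4)) ==> (((r >= -4 || p <= 4) ==> (((q <= -7 && 3*q == -4) ==> (2*q > -14 && p + q > 0 && (r <= p + 17 || 2*q == 0) && 2*q < -6 && 3*p > -7)) && ((!(q <= -7 && 3*q == -4)) ==> ((r <= p + 17 || 2*q == 0) && 2*q < -6 && 3*p > -7)))) && ((!(r >= -4 || p <= 4)) ==> ((r <= p + 17 || 2*q == 0) && 2*q < -6 && 3*p > -7))))


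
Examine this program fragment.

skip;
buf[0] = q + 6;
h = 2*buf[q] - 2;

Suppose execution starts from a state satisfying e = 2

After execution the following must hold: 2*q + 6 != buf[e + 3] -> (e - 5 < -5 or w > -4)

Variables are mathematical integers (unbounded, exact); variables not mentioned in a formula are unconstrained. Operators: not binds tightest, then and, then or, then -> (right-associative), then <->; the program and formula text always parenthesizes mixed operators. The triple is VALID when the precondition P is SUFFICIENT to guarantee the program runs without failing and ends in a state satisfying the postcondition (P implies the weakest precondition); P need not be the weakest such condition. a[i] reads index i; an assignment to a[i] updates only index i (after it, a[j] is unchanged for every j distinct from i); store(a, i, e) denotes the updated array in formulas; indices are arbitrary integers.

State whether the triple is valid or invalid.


Working backward. After the program, the postcondition 2*q + 6 != buf[e + 3] -> (e - 5 < -5 or w > -4) must hold; in canonical form it is 2*q != buf[e + 3] - 6 -> (e < 0 or w > -4).
Before h := 2*buf[q] - 2: 2*q != buf[e + 3] - 6 -> (e < 0 or w > -4)
Before buf[0] := q + 6: 2*q != store(buf, 0, q + 6)[e + 3] - 6 -> (e < 0 or w > -4)
Before skip: 2*q != store(buf, 0, q + 6)[e + 3] - 6 -> (e < 0 or w > -4)
The weakest precondition is 2*q != store(buf, 0, q + 6)[e + 3] - 6 -> (e < 0 or w > -4).
Check whether e = 2 implies it.
Countermodel: at the initial state buf = {[0] = 7, [5] = 7, elsewhere 7}, e = 2, q = 0, w = -4, the precondition holds but the weakest precondition fails.
Answer: invalid


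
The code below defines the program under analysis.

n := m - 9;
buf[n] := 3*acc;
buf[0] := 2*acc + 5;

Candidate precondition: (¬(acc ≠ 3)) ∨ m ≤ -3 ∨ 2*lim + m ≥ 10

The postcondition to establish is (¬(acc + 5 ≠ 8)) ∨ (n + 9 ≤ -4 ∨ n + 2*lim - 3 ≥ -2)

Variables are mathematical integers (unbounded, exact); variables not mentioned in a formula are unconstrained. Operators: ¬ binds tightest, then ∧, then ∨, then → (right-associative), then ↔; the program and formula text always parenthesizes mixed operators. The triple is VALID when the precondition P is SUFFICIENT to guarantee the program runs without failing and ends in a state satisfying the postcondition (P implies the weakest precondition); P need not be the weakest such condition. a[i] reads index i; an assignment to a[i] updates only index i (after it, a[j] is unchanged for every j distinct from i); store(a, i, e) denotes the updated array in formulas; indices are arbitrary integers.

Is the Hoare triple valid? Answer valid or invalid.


Working backward. After the program, the postcondition (¬(acc + 5 ≠ 8)) ∨ (n + 9 ≤ -4 ∨ n + 2*lim - 3 ≥ -2) must hold; in canonical form it is (¬(acc ≠ 3)) ∨ n ≤ -13 ∨ 2*lim + n ≥ 1.
Before buf[0] := 2*acc + 5: (¬(acc ≠ 3)) ∨ n ≤ -13 ∨ 2*lim + n ≥ 1
Before buf[n] := 3*acc: (¬(acc ≠ 3)) ∨ n ≤ -13 ∨ 2*lim + n ≥ 1
Before n := m - 9: (¬(acc ≠ 3)) ∨ m ≤ -4 ∨ 2*lim + m ≥ 10
The weakest precondition is (¬(acc ≠ 3)) ∨ m ≤ -4 ∨ 2*lim + m ≥ 10.
Check whether (¬(acc ≠ 3)) ∨ m ≤ -3 ∨ 2*lim + m ≥ 10 implies it.
Countermodel: at the initial state acc = 4, lim = 6, m = -3, the precondition holds but the weakest precondition fails.
Answer: invalid


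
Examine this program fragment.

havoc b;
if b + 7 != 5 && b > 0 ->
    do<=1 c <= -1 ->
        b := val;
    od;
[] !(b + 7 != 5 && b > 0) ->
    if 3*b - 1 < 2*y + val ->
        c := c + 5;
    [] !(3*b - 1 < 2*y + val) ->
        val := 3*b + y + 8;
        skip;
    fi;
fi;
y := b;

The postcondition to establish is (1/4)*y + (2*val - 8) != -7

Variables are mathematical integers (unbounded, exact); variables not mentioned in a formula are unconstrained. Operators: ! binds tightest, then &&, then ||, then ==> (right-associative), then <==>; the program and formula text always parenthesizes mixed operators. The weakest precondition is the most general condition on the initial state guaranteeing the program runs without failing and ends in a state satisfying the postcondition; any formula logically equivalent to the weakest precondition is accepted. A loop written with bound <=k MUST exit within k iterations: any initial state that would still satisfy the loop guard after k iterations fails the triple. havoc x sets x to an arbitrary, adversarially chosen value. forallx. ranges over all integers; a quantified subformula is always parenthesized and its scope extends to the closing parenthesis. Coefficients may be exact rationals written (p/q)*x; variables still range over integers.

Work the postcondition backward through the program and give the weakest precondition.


Working backward. After the program, the postcondition (1/4)*y + (2*val - 8) != -7 must hold; in canonical form it is 2*val + (1/4)*y != 1.
Before y := b: (1/4)*b + 2*val != 1
Then branch requires (c <= -1 ==> ((!(c <= -1)) && (9/4)*val != 1)) && ((!(c <= -1)) ==> (1/4)*b + 2*val != 1); else branch requires (3*b < val + 2*y + 1 ==> (1/4)*b + 2*val != 1) && ((!(3*b < val + 2*y + 1)) ==> (25/4)*b + 2*y != -15).
Before the if: ((b != -2 && b > 0) ==> ((c <= -1 ==> ((!(c <= -1)) && (9/4)*val != 1)) && ((!(c <= -1)) ==> (1/4)*b + 2*val != 1))) && ((!(b != -2 && b > 0)) ==> ((3*b < val + 2*y + 1 ==> (1/4)*b + 2*val != 1) && ((!(3*b < val + 2*y + 1)) ==> (25/4)*b + 2*y != -15)))
Before havoc b: forall b_1. (((b_1 != -2 && b_1 > 0) ==> ((c <= -1 ==> ((!(c <= -1)) && (9/4)*val != 1)) && ((!(c <= -1)) ==> (1/4)*b_1 + 2*val != 1))) && ((!(b_1 != -2 && b_1 > 0)) ==> ((3*b_1 < val + 2*y + 1 ==> (1/4)*b_1 + 2*val != 1) && ((!(3*b_1 < val + 2*y + 1)) ==> (25/4)*b_1 + 2*y != -15))))
Answer: WP = forall b_1. (((b_1 != -2 && b_1 > 0) ==> ((c <= -1 ==> ((!(c <= -1)) && (9/4)*val != 1)) && ((!(c <= -1)) ==> (1/4)*b_1 + 2*val != 1))) && ((!(b_1 != -2 && b_1 > 0)) ==> ((3*b_1 < val + 2*y + 1 ==> (1/4)*b_1 + 2*val != 1) && ((!(3*b_1 < val + 2*y + 1)) ==> (25/4)*b_1 + 2*y != -15))))


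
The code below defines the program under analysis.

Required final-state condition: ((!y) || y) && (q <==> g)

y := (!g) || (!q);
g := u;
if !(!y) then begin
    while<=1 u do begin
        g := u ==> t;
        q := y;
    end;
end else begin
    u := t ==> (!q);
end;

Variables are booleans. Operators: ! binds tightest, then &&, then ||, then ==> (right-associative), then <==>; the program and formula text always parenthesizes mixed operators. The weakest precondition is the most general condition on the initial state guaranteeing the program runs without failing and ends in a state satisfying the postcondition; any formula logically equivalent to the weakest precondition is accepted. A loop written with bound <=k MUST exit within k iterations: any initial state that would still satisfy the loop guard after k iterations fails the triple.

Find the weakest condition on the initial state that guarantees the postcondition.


Working backward. After the program, the postcondition ((!y) || y) && (q <==> g) must hold; in canonical form it is q <==> g.
Then branch requires (u ==> ((!u) && (y <==> (u ==> t)))) && ((!u) ==> (q <==> g)); else branch requires q <==> g.
Before the if: (y ==> ((u ==> ((!u) && (y <==> (u ==> t)))) && ((!u) ==> (q <==> g)))) && ((!y) ==> (q <==> g))
Before g := u: (y ==> ((u ==> ((!u) && (y <==> (u ==> t)))) && ((!u) ==> (q <==> u)))) && ((!y) ==> (q <==> u))
Before y := (!g) || (!q): (((!g) || (!q)) ==> ((u ==> ((!u) && (((!g) || (!q)) <==> (u ==> t)))) && ((!u) ==> (q <==> u)))) && ((!((!g) || (!q))) ==> (q <==> u))
Answer: WP = (((!g) || (!q)) ==> ((u ==> ((!u) && (((!g) || (!q)) <==> (u ==> t)))) && ((!u) ==> (q <==> u)))) && ((!((!g) || (!q))) ==> (q <==> u))


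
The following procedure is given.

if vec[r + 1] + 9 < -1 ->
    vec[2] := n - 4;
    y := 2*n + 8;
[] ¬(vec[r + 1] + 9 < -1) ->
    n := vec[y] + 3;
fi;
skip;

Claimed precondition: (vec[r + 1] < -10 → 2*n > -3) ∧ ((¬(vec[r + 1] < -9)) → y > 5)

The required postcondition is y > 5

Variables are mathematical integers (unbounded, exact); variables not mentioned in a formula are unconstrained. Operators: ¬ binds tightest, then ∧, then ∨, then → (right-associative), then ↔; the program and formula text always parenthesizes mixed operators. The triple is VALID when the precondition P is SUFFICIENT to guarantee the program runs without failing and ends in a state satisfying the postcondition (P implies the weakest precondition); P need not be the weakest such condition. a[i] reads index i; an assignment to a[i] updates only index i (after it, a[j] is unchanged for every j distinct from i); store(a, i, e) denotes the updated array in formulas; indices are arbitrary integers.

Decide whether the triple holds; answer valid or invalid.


Working backward. After the program, y > 5 must hold.
Before skip: y > 5
Then branch requires 2*n > -3; else branch requires y > 5.
Before the if: (vec[r + 1] < -10 → 2*n > -3) ∧ ((¬(vec[r + 1] < -10)) → y > 5)
The weakest precondition is (vec[r + 1] < -10 → 2*n > -3) ∧ ((¬(vec[r + 1] < -10)) → y > 5).
Check whether (vec[r + 1] < -10 → 2*n > -3) ∧ ((¬(vec[r + 1] < -9)) → y > 5) implies it.
Countermodel: at the initial state n = 0, r = -1, vec = {[0] = -10, elsewhere -10}, y = 5, the precondition holds but the weakest precondition fails.
Answer: invalid


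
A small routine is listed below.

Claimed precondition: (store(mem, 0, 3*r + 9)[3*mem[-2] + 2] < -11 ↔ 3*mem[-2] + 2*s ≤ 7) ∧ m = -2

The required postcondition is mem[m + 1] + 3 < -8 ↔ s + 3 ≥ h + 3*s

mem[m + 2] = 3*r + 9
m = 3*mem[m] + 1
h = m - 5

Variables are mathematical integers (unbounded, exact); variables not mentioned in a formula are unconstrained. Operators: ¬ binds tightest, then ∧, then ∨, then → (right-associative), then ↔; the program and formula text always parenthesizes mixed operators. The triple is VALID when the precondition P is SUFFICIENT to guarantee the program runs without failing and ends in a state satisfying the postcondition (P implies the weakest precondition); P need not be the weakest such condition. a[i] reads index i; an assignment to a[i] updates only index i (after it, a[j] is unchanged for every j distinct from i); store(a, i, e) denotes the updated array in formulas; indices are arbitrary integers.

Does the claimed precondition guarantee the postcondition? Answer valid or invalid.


Working backward. After the program, the postcondition mem[m + 1] + 3 < -8 ↔ s + 3 ≥ h + 3*s must hold; in canonical form it is mem[m + 1] < -11 ↔ h + 2*s ≤ 3.
Before h := m - 5: mem[m + 1] < -11 ↔ m + 2*s ≤ 8
Before m := 3*mem[m] + 1: mem[3*mem[m] + 2] < -11 ↔ 3*mem[m] + 2*s ≤ 7
Before mem[m + 2] := 3*r + 9: store(mem, m + 2, 3*r + 9)[3*store(mem, m + 2, 3*r + 9)[m] + 2] < -11 ↔ 3*store(mem, m + 2, 3*r + 9)[m] + 2*s ≤ 7
The weakest precondition is store(mem, m + 2, 3*r + 9)[3*store(mem, m + 2, 3*r + 9)[m] + 2] < -11 ↔ 3*store(mem, m + 2, 3*r + 9)[m] + 2*s ≤ 7.
Check whether (store(mem, 0, 3*r + 9)[3*mem[-2] + 2] < -11 ↔ 3*mem[-2] + 2*s ≤ 7) ∧ m = -2 implies it.
Every state satisfying the precondition satisfies the weakest precondition: the implication holds.
Answer: valid


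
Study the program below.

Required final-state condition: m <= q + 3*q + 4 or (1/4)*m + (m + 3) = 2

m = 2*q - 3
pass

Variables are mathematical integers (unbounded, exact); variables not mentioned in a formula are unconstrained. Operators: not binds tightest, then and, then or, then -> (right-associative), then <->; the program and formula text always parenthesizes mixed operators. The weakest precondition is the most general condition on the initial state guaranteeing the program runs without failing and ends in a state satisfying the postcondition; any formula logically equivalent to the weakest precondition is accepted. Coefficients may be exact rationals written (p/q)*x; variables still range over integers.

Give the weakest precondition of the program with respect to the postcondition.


Working backward. After the program, the postcondition m <= q + 3*q + 4 or (1/4)*m + (m + 3) = 2 must hold; in canonical form it is m <= 4*q + 4 or (5/4)*m = -1.
Before skip: m <= 4*q + 4 or (5/4)*m = -1
Before m := 2*q - 3: 2*q >= -7 or (5/2)*q = 11/4
Answer: WP = 2*q >= -7 or (5/2)*q = 11/4


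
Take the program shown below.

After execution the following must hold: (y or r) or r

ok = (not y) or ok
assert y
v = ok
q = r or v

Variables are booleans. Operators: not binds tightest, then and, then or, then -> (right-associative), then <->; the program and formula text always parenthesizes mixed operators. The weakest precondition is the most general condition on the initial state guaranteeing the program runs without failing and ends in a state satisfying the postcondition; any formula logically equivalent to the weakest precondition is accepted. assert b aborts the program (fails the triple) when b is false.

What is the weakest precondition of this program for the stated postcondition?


Working backward. After the program, the postcondition (y or r) or r must hold; in canonical form it is y or r.
Before q := r or v: y or r
Before v := ok: y or r
Before assert y: y and (y or r)
Before ok := (not y) or ok: y and (y or r)
Answer: WP = y and (y or r)


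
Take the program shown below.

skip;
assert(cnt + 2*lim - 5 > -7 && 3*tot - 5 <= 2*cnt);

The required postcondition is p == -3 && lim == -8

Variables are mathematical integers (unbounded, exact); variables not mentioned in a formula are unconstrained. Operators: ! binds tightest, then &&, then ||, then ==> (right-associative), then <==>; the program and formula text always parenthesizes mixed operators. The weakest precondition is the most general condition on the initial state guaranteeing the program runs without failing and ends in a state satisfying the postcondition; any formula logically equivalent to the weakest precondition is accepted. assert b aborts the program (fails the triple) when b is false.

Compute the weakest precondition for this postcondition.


Working backward. After the program, p == -3 && lim == -8 must hold.
Before assert cnt + 2*lim - 5 > -7 && 3*tot - 5 <= 2*cnt: cnt + 2*lim > -2 && 3*tot <= 2*cnt + 5 && p == -3 && lim == -8
Before skip: cnt + 2*lim > -2 && 3*tot <= 2*cnt + 5 && p == -3 && lim == -8
Answer: WP = cnt + 2*lim > -2 && 3*tot <= 2*cnt + 5 && p == -3 && lim == -8


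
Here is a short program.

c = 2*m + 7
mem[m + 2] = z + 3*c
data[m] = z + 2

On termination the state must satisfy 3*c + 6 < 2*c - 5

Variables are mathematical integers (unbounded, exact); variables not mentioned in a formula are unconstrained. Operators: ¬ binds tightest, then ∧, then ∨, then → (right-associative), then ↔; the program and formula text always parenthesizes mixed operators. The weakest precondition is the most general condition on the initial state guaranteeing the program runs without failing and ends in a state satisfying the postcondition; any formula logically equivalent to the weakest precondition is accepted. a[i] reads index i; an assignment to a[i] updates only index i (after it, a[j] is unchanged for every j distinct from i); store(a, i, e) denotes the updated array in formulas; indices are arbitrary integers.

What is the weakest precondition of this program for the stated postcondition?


Working backward. After the program, the postcondition 3*c + 6 < 2*c - 5 must hold; in canonical form it is c < -11.
Before data[m] := z + 2: c < -11
Before mem[m + 2] := z + 3*c: c < -11
Before c := 2*m + 7: 2*m < -18
Answer: WP = 2*m < -18


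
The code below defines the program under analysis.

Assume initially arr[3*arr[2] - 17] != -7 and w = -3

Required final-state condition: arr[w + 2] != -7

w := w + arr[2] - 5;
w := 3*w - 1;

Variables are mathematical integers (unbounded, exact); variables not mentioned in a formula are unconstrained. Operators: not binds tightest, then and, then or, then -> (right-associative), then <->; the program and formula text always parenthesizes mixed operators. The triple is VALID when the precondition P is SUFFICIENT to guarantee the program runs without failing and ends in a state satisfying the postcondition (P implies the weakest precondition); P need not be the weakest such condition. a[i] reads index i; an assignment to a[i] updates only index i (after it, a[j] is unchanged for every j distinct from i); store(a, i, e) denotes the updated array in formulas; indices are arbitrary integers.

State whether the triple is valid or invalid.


Working backward. After the program, arr[w + 2] != -7 must hold.
Before w := 3*w - 1: arr[3*w + 1] != -7
Before w := w + arr[2] - 5: arr[3*arr[2] + 3*w - 14] != -7
The weakest precondition is arr[3*arr[2] + 3*w - 14] != -7.
Check whether arr[3*arr[2] - 17] != -7 and w = -3 implies it.
Countermodel: at the initial state arr = {[-23] = -7, [-17] = 5, [2] = 0, elsewhere -7}, w = -3, the precondition holds but the weakest precondition fails.
Answer: invalid


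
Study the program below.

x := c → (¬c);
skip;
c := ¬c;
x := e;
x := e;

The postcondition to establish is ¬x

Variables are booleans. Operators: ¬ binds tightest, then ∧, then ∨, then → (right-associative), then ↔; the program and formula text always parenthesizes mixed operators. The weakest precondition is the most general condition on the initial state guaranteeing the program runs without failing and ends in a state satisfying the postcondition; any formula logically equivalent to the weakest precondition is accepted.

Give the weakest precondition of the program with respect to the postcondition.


Working backward. After the program, ¬x must hold.
Before x := e: ¬e
Before x := e: ¬e
Before c := ¬c: ¬e
Before skip: ¬e
Before x := c → (¬c): ¬e
Answer: WP = ¬e


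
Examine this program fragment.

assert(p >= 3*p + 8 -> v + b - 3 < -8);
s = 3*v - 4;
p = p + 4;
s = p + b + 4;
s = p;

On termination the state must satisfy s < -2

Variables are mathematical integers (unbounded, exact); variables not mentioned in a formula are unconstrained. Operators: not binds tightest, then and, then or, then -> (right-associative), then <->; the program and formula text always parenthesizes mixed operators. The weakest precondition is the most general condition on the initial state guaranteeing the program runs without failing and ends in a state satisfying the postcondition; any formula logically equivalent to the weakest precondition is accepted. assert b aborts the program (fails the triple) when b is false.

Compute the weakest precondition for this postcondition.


Working backward. After the program, s < -2 must hold.
Before s := p: p < -2
Before s := p + b + 4: p < -2
Before p := p + 4: p < -6
Before s := 3*v - 4: p < -6
Before assert p >= 3*p + 8 -> v + b - 3 < -8: (2*p <= -8 -> b + v < -5) and p < -6
Answer: WP = (2*p <= -8 -> b + v < -5) and p < -6


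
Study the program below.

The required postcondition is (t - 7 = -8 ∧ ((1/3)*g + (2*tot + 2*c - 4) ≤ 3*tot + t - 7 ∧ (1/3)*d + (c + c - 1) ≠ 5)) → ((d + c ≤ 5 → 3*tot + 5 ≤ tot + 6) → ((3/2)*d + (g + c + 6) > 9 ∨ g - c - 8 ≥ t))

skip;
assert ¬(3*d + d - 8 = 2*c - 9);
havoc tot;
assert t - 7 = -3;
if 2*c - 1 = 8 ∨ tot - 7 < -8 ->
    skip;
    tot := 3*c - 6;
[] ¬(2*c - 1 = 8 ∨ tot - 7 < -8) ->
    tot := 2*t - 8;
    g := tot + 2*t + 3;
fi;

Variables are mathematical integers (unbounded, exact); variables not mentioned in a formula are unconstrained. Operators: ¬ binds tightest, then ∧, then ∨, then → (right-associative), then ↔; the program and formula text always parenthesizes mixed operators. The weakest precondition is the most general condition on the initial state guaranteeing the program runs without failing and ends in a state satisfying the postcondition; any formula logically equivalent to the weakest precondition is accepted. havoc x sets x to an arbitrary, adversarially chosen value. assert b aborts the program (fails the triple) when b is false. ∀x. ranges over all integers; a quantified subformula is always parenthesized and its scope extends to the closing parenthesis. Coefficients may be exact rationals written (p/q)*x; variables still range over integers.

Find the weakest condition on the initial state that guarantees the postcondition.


Working backward. After the program, the postcondition (t - 7 = -8 ∧ ((1/3)*g + (2*tot + 2*c - 4) ≤ 3*tot + t - 7 ∧ (1/3)*d + (c + c - 1) ≠ 5)) → ((d + c ≤ 5 → 3*tot + 5 ≤ tot + 6) → ((3/2)*d + (g + c + 6) > 9 ∨ g - c - 8 ≥ t)) must hold; in canonical form it is (t = -1 ∧ 2*c + (1/3)*g ≤ t + tot - 3 ∧ 2*c + (1/3)*d ≠ 6) → ((c + d ≤ 5 → 2*tot ≤ 1) → (c + (3/2)*d + g > 3 ∨ g ≥ c + t + 8)).
Then branch requires (t = -1 ∧ (1/3)*g ≤ c + t - 9 ∧ 2*c + (1/3)*d ≠ 6) → ((c + d ≤ 5 → 6*c ≤ 13) → (c + (3/2)*d + g > 3 ∨ g ≥ c + t + 8)); else branch requires (t = -1 ∧ 2*c ≤ (5/3)*t - 28/3 ∧ 2*c + (1/3)*d ≠ 6) → ((c + d ≤ 5 → 4*t ≤ 17) → (c + (3/2)*d + 4*t > 8 ∨ 3*t ≥ c + 13)).
Before the if: ((2*c = 9 ∨ tot < -1) → ((t = -1 ∧ (1/3)*g ≤ c + t - 9 ∧ 2*c + (1/3)*d ≠ 6) → ((c + d ≤ 5 → 6*c ≤ 13) → (c + (3/2)*d + g > 3 ∨ g ≥ c + t + 8)))) ∧ ((¬(2*c = 9 ∨ tot < -1)) → ((t = -1 ∧ 2*c ≤ (5/3)*t - 28/3 ∧ 2*c + (1/3)*d ≠ 6) → ((c + d ≤ 5 → 4*t ≤ 17) → (c + (3/2)*d + 4*t > 8 ∨ 3*t ≥ c + 13))))
Before assert t - 7 = -3: t = 4 ∧ ((2*c = 9 ∨ tot < -1) → ((t = -1 ∧ (1/3)*g ≤ c + t - 9 ∧ 2*c + (1/3)*d ≠ 6) → ((c + d ≤ 5 → 6*c ≤ 13) → (c + (3/2)*d + g > 3 ∨ g ≥ c + t + 8)))) ∧ ((¬(2*c = 9 ∨ tot < -1)) → ((t = -1 ∧ 2*c ≤ (5/3)*t - 28/3 ∧ 2*c + (1/3)*d ≠ 6) → ((c + d ≤ 5 → 4*t ≤ 17) → (c + (3/2)*d + 4*t > 8 ∨ 3*t ≥ c + 13))))
Before havoc tot: ∀tot_1. (t = 4 ∧ ((2*c = 9 ∨ tot_1 < -1) → ((t = -1 ∧ (1/3)*g ≤ c + t - 9 ∧ 2*c + (1/3)*d ≠ 6) → ((c + d ≤ 5 → 6*c ≤ 13) → (c + (3/2)*d + g > 3 ∨ g ≥ c + t + 8)))) ∧ ((¬(2*c = 9 ∨ tot_1 < -1)) → ((t = -1 ∧ 2*c ≤ (5/3)*t - 28/3 ∧ 2*c + (1/3)*d ≠ 6) → ((c + d ≤ 5 → 4*t ≤ 17) → (c + (3/2)*d + 4*t > 8 ∨ 3*t ≥ c + 13)))))
Before assert ¬(3*d + d - 8 = 2*c - 9): (¬(4*d = 2*c - 1)) ∧ (∀tot_1. (t = 4 ∧ ((2*c = 9 ∨ tot_1 < -1) → ((t = -1 ∧ (1/3)*g ≤ c + t - 9 ∧ 2*c + (1/3)*d ≠ 6) → ((c + d ≤ 5 → 6*c ≤ 13) → (c + (3/2)*d + g > 3 ∨ g ≥ c + t + 8)))) ∧ ((¬(2*c = 9 ∨ tot_1 < -1)) → ((t = -1 ∧ 2*c ≤ (5/3)*t - 28/3 ∧ 2*c + (1/3)*d ≠ 6) → ((c + d ≤ 5 → 4*t ≤ 17) → (c + (3/2)*d + 4*t > 8 ∨ 3*t ≥ c + 13))))))
Before skip: (¬(4*d = 2*c - 1)) ∧ (∀tot_1. (t = 4 ∧ ((2*c = 9 ∨ tot_1 < -1) → ((t = -1 ∧ (1/3)*g ≤ c + t - 9 ∧ 2*c + (1/3)*d ≠ 6) → ((c + d ≤ 5 → 6*c ≤ 13) → (c + (3/2)*d + g > 3 ∨ g ≥ c + t + 8)))) ∧ ((¬(2*c = 9 ∨ tot_1 < -1)) → ((t = -1 ∧ 2*c ≤ (5/3)*t - 28/3 ∧ 2*c + (1/3)*d ≠ 6) → ((c + d ≤ 5 → 4*t ≤ 17) → (c + (3/2)*d + 4*t > 8 ∨ 3*t ≥ c + 13))))))
Answer: WP = (¬(4*d = 2*c - 1)) ∧ (∀tot_1. (t = 4 ∧ ((2*c = 9 ∨ tot_1 < -1) → ((t = -1 ∧ (1/3)*g ≤ c + t - 9 ∧ 2*c + (1/3)*d ≠ 6) → ((c + d ≤ 5 → 6*c ≤ 13) → (c + (3/2)*d + g > 3 ∨ g ≥ c + t + 8)))) ∧ ((¬(2*c = 9 ∨ tot_1 < -1)) → ((t = -1 ∧ 2*c ≤ (5/3)*t - 28/3 ∧ 2*c + (1/3)*d ≠ 6) → ((c + d ≤ 5 → 4*t ≤ 17) → (c + (3/2)*d + 4*t > 8 ∨ 3*t ≥ c + 13))))))
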